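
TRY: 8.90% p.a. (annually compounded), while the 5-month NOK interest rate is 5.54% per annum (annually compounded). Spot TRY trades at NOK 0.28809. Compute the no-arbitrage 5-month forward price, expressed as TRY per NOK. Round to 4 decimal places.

T = 5/12 years.
Growth of 1 NOK over T: (1 + 0.0554)^(5/12) = 1.0227209.
Growth of 1 TRY over T: (1 + 0.0890)^(5/12) = 1.0361635.
So F = 0.28809 × 1.0227209 / 1.0361635 = 0.2843525 (NOK/TRY).
Invert for TRY per NOK: 1 / 0.2843525 = 3.5168.

3.5168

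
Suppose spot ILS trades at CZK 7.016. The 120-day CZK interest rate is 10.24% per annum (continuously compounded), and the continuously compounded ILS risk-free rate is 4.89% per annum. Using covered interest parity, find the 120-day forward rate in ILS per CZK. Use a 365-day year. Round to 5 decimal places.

0.14005

T = 120/365 years.
CZK growth factor: e^(0.1024×120/365) = 1.0342389.
Growth of 1 ILS over T: e^(0.0489×120/365) = 1.0162066.
CIP: F = S · (grow CZK)/(grow ILS) = 7.016 × 1.0342389/1.0162066 = 7.140497 CZK per ILS.
Invert for ILS per CZK: 1 / 7.140497 = 0.14005.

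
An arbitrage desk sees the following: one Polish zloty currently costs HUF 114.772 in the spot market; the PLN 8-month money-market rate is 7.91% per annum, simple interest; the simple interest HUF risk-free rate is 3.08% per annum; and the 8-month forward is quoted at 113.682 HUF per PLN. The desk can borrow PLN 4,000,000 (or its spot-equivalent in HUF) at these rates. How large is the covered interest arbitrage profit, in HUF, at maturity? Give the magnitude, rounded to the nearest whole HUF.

T = 8/12 years.
Keep in PLN, deliver into the forward: 4,000,000·1.05273333333·113.682 = HUF 478,707,323.20.
Swap to HUF now, deposit: 4,000,000·114.772·1.02053333333 = HUF 468,514,606.93.
The quoted forward overvalues PLN, so borrow HUF, buy PLN at spot, deposit the PLN at 7.91%, and sell the proceeds forward at 113.682.
Profit = 478,707,323.20 − 468,514,606.93 = HUF 10,192,716.

HUF 10,192,716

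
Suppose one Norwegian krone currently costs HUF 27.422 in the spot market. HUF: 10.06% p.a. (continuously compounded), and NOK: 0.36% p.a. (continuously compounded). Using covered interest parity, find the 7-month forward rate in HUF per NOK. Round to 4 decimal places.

29.0184

T = 7/12 years.
HUF growth factor: e^(0.1006×7/12) = 1.06043938.
NOK growth factor: e^(0.0036×7/12) = 1.00210221.
Forward (HUF per NOK) = 27.422 × 1.06043938 / 1.00210221 = 29.018366.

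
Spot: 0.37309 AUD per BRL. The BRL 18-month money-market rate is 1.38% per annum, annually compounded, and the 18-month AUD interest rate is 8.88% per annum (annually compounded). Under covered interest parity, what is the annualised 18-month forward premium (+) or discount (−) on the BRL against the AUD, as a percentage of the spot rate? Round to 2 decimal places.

+7.53%

T = 18/12 years.
CIP forward (AUD per BRL) = 0.37309 × 1.1361147/1.0207713 = 0.41524780.
(F − S)/S ÷ T = (0.41524780 − 0.37309)/0.37309/(18/12) = 0.075331 → 7.53%.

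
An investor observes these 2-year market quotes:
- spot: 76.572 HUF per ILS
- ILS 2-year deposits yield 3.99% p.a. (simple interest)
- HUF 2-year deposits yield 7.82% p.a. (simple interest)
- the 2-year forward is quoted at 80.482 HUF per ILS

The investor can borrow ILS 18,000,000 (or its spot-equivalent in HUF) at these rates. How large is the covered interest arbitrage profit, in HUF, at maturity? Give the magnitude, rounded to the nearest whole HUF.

HUF 29,581,150

T = 2 years.
Keep in ILS, deliver into the forward: 18,000,000·1.079800·80.482 = HUF 1,564,280,344.80.
Swap to HUF now, deposit: 18,000,000·76.572·1.156400 = HUF 1,593,861,494.40.
The quoted forward undervalues ILS, so borrow ILS, convert to HUF at spot, deposit the HUF at 7.82%, and buy ILS forward at 80.482 to cover the loan.
Arbitrage profit = |1,564,280,344.80 − 1,593,861,494.40| = HUF 29,581,150.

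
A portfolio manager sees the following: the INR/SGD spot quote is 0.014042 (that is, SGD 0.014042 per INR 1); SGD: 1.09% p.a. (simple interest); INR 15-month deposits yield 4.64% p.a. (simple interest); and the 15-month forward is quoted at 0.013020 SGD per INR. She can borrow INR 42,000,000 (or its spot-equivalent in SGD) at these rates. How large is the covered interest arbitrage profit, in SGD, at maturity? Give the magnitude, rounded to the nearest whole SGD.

SGD 19,243

T = 15/12 years.
Invest the INR and cover forward: 42,000,000 × 1.058000 × 0.013020 = SGD 578,556.72.
Convert at spot and invest in SGD: 42,000,000 × 0.014042 × 1.013625 = SGD 597,799.53.
The quoted forward undervalues INR, so borrow INR, convert to SGD at spot, deposit the SGD at 1.09%, and buy INR forward at 0.013020 to cover the loan.
Profit = 597,799.53 − 578,556.72 = SGD 19,243.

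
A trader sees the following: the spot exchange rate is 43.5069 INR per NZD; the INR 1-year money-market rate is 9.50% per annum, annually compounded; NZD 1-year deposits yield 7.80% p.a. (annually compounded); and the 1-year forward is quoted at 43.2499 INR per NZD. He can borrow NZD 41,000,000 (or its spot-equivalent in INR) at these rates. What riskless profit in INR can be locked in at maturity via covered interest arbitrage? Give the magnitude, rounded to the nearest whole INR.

INR 41,683,195

T = 1 year.
Route A — deposit NZD, sell forward: 41,000,000 × 1.078000 × 43.2499 = INR 1,911,559,080.20.
Route B — convert at spot, deposit INR: 41,000,000 × 43.5069 × 1.095000 = INR 1,953,242,275.50.
The quoted forward undervalues NZD, so borrow NZD, convert to INR at spot, deposit the INR at 9.50%, and buy NZD forward at 43.2499 to cover the loan.
The gap between the two covered legs is INR 41,683,195.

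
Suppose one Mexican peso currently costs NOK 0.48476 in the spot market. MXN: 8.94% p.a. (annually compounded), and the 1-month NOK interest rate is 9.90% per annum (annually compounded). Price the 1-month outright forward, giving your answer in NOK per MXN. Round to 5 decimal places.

0.48511

T = 1/12 years.
NOK growth factor: (1 + 0.0990)^(1/12) = 1.0078977.
Growth of 1 MXN over T: (1 + 0.0894)^(1/12) = 1.0071611.
So F = 0.48476 × 1.0078977 / 1.0071611 = 0.4851145 (NOK/MXN).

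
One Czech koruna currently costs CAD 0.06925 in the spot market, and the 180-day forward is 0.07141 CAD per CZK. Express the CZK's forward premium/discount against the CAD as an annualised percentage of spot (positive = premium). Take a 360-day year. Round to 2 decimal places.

+6.24%

T = 180/360 years.
(F − S)/S = (0.07141 − 0.06925)/0.06925 = 0.0311913.
Per annum: 0.0311913 / (180/360) = 0.062383 = 6.24%.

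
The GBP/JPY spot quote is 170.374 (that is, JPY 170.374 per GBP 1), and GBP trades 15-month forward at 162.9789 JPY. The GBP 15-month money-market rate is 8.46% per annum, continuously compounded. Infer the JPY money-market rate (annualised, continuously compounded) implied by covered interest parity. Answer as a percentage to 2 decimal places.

T = 15/12 years.
CIP gives F = S · g_JPY/g_GBP, so g_JPY/g_GBP = 162.9789/170.374 = 0.9565949.
The GBP side grows by e^(0.0846×15/12) = 1.111544.
Hence g_JPY = 1.0632973.
r = ln(1.0632973)/(15/12) = 0.049100 → 4.91%.

4.91%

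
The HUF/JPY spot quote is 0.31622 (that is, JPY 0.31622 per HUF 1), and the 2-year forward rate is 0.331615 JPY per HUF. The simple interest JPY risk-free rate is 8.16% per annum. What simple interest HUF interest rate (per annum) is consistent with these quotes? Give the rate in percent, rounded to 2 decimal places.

5.46%

T = 2 years.
By CIP, F/S equals the JPY-to-HUF growth ratio: 0.331615/0.31622 = 1.0486845.
The JPY side grows by 1 + 0.0816×2 = 1.163200.
That pins the HUF growth at 1.1091992.
(1.1091992 − 1)/T = 0.054600, i.e. 5.46%.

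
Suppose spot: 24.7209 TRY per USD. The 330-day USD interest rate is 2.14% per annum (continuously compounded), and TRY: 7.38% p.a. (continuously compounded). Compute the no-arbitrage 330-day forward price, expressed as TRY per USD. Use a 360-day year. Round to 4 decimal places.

T = 330/360 years.
TRY growth factor: e^(0.0738×330/360) = 1.06999075.
Growth of 1 USD over T: e^(0.0214×330/360) = 1.01981034.
Forward (TRY per USD) = 24.7209 × 1.06999075 / 1.01981034 = 25.937307.

25.9373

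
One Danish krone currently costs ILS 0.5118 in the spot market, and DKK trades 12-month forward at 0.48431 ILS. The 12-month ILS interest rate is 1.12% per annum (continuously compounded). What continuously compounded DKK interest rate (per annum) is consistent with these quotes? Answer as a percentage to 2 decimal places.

6.64%

T = 1 year.
By CIP, F/S equals the ILS-to-DKK growth ratio: 0.48431/0.5118 = 0.9462876.
ILS growth factor: e^(0.0112×1) = 1.011263.
That pins the DKK growth at 1.0686635.
r = ln(1.0686635)/1 = 0.066409 → 6.64%.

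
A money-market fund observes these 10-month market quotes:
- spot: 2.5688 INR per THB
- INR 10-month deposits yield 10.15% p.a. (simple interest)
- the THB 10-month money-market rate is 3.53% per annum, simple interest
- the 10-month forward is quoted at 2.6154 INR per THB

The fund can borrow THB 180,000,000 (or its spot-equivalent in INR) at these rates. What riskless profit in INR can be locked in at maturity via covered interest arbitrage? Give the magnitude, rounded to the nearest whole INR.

T = 10/12 years.
Invest the THB and cover forward: 180,000,000 × 1.02941666667 × 2.6154 = INR 484,620,543.00.
Convert at spot and invest in INR: 180,000,000 × 2.5688 × 1.08458333333 = INR 501,493,980.00.
The quoted forward undervalues THB, so borrow THB, convert to INR at spot, deposit the INR at 10.15%, and buy THB forward at 2.6154 to cover the loan.
Arbitrage profit = |484,620,543.00 − 501,493,980.00| = INR 16,873,437.

INR 16,873,437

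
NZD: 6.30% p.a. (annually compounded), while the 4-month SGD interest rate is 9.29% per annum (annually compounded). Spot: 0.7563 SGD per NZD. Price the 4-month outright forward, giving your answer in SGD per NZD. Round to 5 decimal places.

0.76333

T = 4/12 years.
SGD accumulates by (1 + 0.0929)^(4/12) = 1.0300544.
Growth of 1 NZD over T: (1 + 0.0630)^(4/12) = 1.0205738.
So F = 0.7563 × 1.0300544 / 1.0205738 = 0.7633256 (SGD/NZD).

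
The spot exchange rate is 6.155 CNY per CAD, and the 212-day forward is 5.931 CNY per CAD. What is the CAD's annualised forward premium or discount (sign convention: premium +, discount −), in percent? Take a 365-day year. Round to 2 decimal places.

-6.27%

T = 212/365 years.
Period premium: (5.931 − 6.155)/6.155 = -0.0363932.
Per annum: -0.0363932 / (212/365) = -0.062658 = -6.27%.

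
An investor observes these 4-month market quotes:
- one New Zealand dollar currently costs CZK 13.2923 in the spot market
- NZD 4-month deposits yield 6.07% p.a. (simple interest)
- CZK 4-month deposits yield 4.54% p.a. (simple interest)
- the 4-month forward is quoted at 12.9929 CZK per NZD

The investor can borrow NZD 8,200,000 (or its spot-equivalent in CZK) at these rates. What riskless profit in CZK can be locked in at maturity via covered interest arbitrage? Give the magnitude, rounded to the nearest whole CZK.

CZK 1,948,870

T = 4/12 years.
Invest the NZD and cover forward: 8,200,000 × 1.02023333333 × 12.9929 = CZK 108,697,475.35.
Convert at spot and invest in CZK: 8,200,000 × 13.2923 × 1.01513333333 = CZK 110,646,345.81.
The quoted forward undervalues NZD, so borrow NZD, convert to CZK at spot, deposit the CZK at 4.54%, and buy NZD forward at 12.9929 to cover the loan.
Profit = 110,646,345.81 − 108,697,475.35 = CZK 1,948,870.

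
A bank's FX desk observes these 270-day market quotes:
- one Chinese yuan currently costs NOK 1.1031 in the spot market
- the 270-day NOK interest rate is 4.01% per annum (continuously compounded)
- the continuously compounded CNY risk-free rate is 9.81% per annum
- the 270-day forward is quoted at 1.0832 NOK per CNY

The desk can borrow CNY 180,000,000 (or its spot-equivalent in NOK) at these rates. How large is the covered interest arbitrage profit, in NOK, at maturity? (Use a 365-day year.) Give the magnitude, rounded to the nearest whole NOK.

NOK 5,114,811

T = 270/365 years.
Invest the CNY and cover forward: 180,000,000 × 1.07526497899 × 1.0832 = NOK 209,650,864.54.
Convert at spot and invest in NOK: 180,000,000 × 1.1031 × 1.03010734339 = NOK 204,536,053.89.
The quoted forward overvalues CNY, so borrow NOK, buy CNY at spot, deposit the CNY at 9.81%, and sell the proceeds forward at 1.0832.
The gap between the two covered legs is NOK 5,114,811.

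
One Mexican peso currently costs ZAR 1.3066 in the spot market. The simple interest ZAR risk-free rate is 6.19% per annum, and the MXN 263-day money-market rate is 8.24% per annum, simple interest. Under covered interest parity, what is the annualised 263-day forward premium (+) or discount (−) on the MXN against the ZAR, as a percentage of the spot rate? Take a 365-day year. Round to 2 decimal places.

-1.94%

T = 263/365 years.
CIP forward (ZAR per MXN) = 1.3066 × 1.0446019/1.0593732 = 1.2883815.
(F − S)/S ÷ T = (1.2883815 − 1.3066)/1.3066/(263/365) = -0.019351 → -1.94%.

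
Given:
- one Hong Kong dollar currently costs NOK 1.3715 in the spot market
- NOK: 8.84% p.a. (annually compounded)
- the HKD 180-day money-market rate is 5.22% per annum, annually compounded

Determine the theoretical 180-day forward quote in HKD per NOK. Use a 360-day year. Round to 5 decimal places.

0.71690

T = 180/360 years.
NOK accumulates by (1 + 0.0884)^(180/360) = 1.0432641.
Growth of 1 HKD over T: (1 + 0.0522)^(180/360) = 1.025768.
So F = 1.3715 × 1.0432641 / 1.025768 = 1.394893 (NOK/HKD).
Invert for HKD per NOK: 1 / 1.394893 = 0.71690.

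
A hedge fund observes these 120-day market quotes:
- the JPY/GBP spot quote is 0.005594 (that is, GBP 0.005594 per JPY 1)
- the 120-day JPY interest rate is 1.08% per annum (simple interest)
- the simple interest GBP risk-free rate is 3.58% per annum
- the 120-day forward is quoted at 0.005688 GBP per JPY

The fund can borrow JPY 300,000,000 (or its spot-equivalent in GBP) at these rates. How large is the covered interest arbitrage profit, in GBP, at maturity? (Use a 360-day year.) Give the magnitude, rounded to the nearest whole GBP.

GBP 14,317

T = 120/360 years.
Route A — deposit JPY, sell forward: 300,000,000 × 1.003600 × 0.005688 = GBP 1,712,543.04.
Route B — convert at spot, deposit GBP: 300,000,000 × 0.005594 × 1.011933333 = GBP 1,698,226.52.
The quoted forward overvalues JPY, so borrow GBP, buy JPY at spot, deposit the JPY at 1.08%, and sell the proceeds forward at 0.005688.
Arbitrage profit = |1,712,543.04 − 1,698,226.52| = GBP 14,317.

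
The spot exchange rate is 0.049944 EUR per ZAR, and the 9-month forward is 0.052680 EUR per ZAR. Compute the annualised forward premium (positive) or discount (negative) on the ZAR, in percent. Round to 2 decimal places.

+7.30%

T = 9/12 years.
Period premium: (0.052680 − 0.049944)/0.049944 = 0.0547814.
Per annum: 0.0547814 / (9/12) = 0.073042 = 7.30%.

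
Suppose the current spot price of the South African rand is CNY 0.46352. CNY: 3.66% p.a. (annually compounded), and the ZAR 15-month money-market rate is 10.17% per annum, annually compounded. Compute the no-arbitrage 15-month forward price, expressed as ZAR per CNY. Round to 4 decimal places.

2.3281

T = 15/12 years.
CNY growth factor: (1 + 0.0366)^(15/12) = 1.0459574.
ZAR growth factor: (1 + 0.1017)^(15/12) = 1.1287017.
CIP: F = S · (grow CNY)/(grow ZAR) = 0.46352 × 1.0459574/1.1287017 = 0.4295397 CNY per ZAR.
Quoted the other way: 1/0.4295397 = 2.3281 ZAR per CNY.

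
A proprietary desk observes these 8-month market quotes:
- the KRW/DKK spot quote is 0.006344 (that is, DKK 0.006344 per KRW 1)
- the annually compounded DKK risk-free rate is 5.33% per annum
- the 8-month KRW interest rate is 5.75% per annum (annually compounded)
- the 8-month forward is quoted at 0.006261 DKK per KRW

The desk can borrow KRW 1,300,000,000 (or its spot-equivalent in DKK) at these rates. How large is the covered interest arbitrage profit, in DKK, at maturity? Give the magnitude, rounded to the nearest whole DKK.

T = 8/12 years.
Keep in KRW, deliver into the forward: 1,300,000,000·1.037975057·0.006261 = DKK 8,448,390.38.
Swap to DKK now, deposit: 1,300,000,000·0.006344·1.035224932 = DKK 8,537,707.06.
The quoted forward undervalues KRW, so borrow KRW, convert to DKK at spot, deposit the DKK at 5.33%, and buy KRW forward at 0.006261 to cover the loan.
The gap between the two covered legs is DKK 89,317.

DKK 89,317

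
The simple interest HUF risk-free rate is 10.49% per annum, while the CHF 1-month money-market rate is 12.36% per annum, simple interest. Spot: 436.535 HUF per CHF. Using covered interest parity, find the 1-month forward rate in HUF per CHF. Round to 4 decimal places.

435.8617

T = 1/12 years.
HUF growth factor: 1 + 0.1049×1/12 = 1.008741667.
CHF growth factor: 1 + 0.1236×1/12 = 1.010300.
So F = 436.535 × 1.008741667 / 1.010300 = 435.861668 (HUF/CHF).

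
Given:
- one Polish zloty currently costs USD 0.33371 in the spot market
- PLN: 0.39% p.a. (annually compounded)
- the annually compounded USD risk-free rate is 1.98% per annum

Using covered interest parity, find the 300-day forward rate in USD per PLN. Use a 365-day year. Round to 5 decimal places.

0.33805

T = 300/365 years.
USD accumulates by (1 + 0.0198)^(300/365) = 1.0162455.
Growth of 1 PLN over T: (1 + 0.0039)^(300/365) = 1.0032044.
So F = 0.33371 × 1.0162455 / 1.0032044 = 0.3380480 (USD/PLN).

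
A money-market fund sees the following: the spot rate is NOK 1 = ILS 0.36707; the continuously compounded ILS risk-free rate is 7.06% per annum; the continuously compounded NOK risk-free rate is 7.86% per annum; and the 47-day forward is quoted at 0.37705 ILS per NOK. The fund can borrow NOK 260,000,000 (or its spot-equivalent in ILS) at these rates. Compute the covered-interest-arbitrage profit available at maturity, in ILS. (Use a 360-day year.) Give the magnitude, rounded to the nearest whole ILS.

T = 47/360 years.
Keep in NOK, deliver into the forward: 260,000,000·1.0103144981·0.37705 = ILS 99,044,161.19.
Swap to ILS now, deposit: 260,000,000·0.36707·1.0092598316 = ILS 96,321,941.66.
The quoted forward overvalues NOK, so borrow ILS, buy NOK at spot, deposit the NOK at 7.86%, and sell the proceeds forward at 0.37705.
The gap between the two covered legs is ILS 2,722,220.

ILS 2,722,220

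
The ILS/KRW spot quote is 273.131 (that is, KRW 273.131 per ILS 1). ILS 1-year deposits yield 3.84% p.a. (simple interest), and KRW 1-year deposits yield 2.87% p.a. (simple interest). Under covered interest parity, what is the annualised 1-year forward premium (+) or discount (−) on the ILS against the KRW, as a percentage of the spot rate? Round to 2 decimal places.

T = 1 year.
F = S · g_KRW/g_ILS = 273.131 × 1.028700/1.038400 = 270.579603.
Annualised premium = (F − S)/S × (1/T) = (270.579603 − 273.131)/273.131 ÷ 1 = -0.93%.

-0.93%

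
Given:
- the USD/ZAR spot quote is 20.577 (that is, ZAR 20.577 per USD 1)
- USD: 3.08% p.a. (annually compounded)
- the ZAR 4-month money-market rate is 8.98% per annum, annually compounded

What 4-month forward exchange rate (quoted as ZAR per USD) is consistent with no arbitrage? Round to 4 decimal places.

T = 4/12 years.
Growth of 1 ZAR over T: (1 + 0.0898)^(4/12) = 1.02907952.
Growth of 1 USD over T: (1 + 0.0308)^(4/12) = 1.01016303.
CIP: F = S · (grow ZAR)/(grow USD) = 20.577 × 1.02907952/1.01016303 = 20.962329 ZAR per USD.

20.9623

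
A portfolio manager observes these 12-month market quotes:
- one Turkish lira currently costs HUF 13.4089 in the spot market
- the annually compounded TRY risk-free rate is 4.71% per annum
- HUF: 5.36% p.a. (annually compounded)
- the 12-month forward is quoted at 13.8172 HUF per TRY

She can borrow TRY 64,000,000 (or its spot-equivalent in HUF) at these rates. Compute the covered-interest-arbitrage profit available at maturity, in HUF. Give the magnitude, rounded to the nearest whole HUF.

T = 1 year.
Keep in TRY, deliver into the forward: 64,000,000·1.047100·13.8172 = HUF 925,951,367.68.
Swap to HUF now, deposit: 64,000,000·13.4089·1.053600 = HUF 904,167,490.56.
The quoted forward overvalues TRY, so borrow HUF, buy TRY at spot, deposit the TRY at 4.71%, and sell the proceeds forward at 13.8172.
Arbitrage profit = |925,951,367.68 − 904,167,490.56| = HUF 21,783,877.

HUF 21,783,877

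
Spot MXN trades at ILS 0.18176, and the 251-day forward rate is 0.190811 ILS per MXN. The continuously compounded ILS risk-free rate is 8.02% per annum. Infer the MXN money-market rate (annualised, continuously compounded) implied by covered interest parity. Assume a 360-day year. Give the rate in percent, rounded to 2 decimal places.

T = 251/360 years.
CIP gives F = S · g_ILS/g_MXN, so g_ILS/g_MXN = 0.190811/0.18176 = 1.0497964.
ILS growth factor: e^(0.0802×251/360) = 1.0575101.
Hence g_MXN = 1.0073478.
r = ln(1.0073478)/(251/360) = 0.010500 → 1.05%.

1.05%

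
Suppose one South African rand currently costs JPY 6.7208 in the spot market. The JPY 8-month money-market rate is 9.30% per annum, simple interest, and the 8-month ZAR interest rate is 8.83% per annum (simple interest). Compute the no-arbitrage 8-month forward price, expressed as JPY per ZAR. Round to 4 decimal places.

T = 8/12 years.
JPY growth factor: 1 + 0.0930×8/12 = 1.062000.
ZAR growth factor: 1 + 0.0883×8/12 = 1.0588667.
Forward (JPY per ZAR) = 6.7208 × 1.062000 / 1.0588667 = 6.740688.

6.7407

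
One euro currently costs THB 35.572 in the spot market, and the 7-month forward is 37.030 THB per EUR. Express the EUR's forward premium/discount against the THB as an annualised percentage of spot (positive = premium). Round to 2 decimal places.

T = 7/12 years.
Period premium: (37.030 − 35.572)/35.572 = 0.0409873.
×(1/T) gives 7.03% p.a.

+7.03%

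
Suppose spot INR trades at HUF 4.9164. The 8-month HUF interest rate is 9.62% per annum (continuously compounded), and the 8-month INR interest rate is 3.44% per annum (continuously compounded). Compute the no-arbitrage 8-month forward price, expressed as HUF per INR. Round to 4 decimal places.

5.1232

T = 8/12 years.
HUF growth factor: e^(0.0962×8/12) = 1.0662346.
INR growth factor: e^(0.0344×8/12) = 1.0231983.
Forward (HUF per INR) = 4.9164 × 1.0662346 / 1.0231983 = 5.123187.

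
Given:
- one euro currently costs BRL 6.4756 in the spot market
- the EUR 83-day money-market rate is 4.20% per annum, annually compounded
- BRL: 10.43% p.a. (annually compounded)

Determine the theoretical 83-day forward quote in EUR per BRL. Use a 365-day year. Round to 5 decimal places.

0.15240

T = 83/365 years.
BRL growth factor: (1 + 0.1043)^(83/365) = 1.0228169.
EUR growth factor: (1 + 0.0420)^(83/365) = 1.0093995.
CIP: F = S · (grow BRL)/(grow EUR) = 6.4756 × 1.0228169/1.0093995 = 6.561677 BRL per EUR.
Invert for EUR per BRL: 1 / 6.561677 = 0.15240.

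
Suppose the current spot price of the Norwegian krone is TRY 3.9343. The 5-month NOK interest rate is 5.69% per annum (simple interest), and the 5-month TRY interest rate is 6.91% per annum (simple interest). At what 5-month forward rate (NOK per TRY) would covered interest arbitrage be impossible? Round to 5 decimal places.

T = 5/12 years.
TRY growth factor: 1 + 0.0691×5/12 = 1.0287917.
NOK growth factor: 1 + 0.0569×5/12 = 1.0237083.
So F = 3.9343 × 1.0287917 / 1.0237083 = 3.953836 (TRY/NOK).
Invert for NOK per TRY: 1 / 3.953836 = 0.25292.

0.25292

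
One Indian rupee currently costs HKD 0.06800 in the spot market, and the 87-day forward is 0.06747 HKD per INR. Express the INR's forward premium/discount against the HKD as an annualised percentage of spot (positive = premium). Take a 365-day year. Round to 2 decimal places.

T = 87/365 years.
Period premium: (0.06747 − 0.068)/0.068 = -0.0077941.
Per annum: -0.0077941 / (87/365) = -0.032699 = -3.27%.

-3.27%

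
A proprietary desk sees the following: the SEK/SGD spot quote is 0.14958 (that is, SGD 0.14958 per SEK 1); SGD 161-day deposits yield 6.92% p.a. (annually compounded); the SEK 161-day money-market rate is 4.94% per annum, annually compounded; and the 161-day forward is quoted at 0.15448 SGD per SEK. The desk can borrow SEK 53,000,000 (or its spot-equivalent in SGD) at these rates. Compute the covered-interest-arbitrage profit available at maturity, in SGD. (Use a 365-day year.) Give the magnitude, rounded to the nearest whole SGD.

SGD 198,237

T = 161/365 years.
Keep in SEK, deliver into the forward: 53,000,000·1.021496812·0.15448 = SGD 8,363,443.86.
Swap to SGD now, deposit: 53,000,000·0.14958·1.029953893 = SGD 8,165,206.68.
The quoted forward overvalues SEK, so borrow SGD, buy SEK at spot, deposit the SEK at 4.94%, and sell the proceeds forward at 0.15448.
Profit = 8,363,443.86 − 8,165,206.68 = SGD 198,237.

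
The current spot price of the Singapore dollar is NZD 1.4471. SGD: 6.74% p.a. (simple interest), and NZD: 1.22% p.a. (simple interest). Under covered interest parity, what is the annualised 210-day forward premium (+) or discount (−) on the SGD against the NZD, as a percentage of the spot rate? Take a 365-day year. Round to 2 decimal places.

-5.31%

T = 210/365 years.
CIP forward (NZD per SGD) = 1.4471 × 1.0070192/1.0387781 = 1.4028573.
Annualised premium = (F − S)/S × (1/T) = (1.4028573 − 1.4471)/1.4471 ÷ (210/365) = -5.31%.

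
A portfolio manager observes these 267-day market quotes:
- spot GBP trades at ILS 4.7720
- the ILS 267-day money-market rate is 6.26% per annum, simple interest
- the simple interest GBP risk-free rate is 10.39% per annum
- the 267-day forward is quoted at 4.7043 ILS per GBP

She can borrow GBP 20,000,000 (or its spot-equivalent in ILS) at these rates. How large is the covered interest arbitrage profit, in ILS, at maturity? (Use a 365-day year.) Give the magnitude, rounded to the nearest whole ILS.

T = 267/365 years.
Keep in GBP, deliver into the forward: 20,000,000·1.0760035616·4.7043 = ILS 101,236,871.10.
Swap to ILS now, deposit: 20,000,000·4.7720·1.0457923288 = ILS 99,810,419.86.
The quoted forward overvalues GBP, so borrow ILS, buy GBP at spot, deposit the GBP at 10.39%, and sell the proceeds forward at 4.7043.
Arbitrage profit = |101,236,871.10 − 99,810,419.86| = ILS 1,426,451.

ILS 1,426,451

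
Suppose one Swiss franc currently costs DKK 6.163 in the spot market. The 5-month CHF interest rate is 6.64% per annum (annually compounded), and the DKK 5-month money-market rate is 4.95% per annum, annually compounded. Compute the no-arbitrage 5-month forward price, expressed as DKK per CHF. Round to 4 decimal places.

6.1221

T = 5/12 years.
Growth of 1 DKK over T: (1 + 0.0495)^(5/12) = 1.0203348.
Growth of 1 CHF over T: (1 + 0.0664)^(5/12) = 1.0271489.
Forward (DKK per CHF) = 6.163 × 1.0203348 / 1.0271489 = 6.122115.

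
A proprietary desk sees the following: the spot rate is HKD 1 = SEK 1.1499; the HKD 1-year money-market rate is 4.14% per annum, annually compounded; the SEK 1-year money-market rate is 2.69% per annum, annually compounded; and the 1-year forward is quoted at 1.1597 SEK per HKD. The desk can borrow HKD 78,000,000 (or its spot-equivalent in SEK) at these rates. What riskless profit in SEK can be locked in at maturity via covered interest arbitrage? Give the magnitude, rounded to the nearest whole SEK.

T = 1 year.
Invest the HKD and cover forward: 78,000,000 × 1.041400 × 1.1597 = SEK 94,201,503.24.
Convert at spot and invest in SEK: 78,000,000 × 1.1499 × 1.026900 = SEK 92,104,920.18.
The quoted forward overvalues HKD, so borrow SEK, buy HKD at spot, deposit the HKD at 4.14%, and sell the proceeds forward at 1.1597.
The gap between the two covered legs is SEK 2,096,583.

SEK 2,096,583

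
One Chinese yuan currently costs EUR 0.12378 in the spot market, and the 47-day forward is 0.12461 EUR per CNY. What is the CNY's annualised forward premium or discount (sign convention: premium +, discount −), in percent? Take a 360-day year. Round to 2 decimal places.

T = 47/360 years.
Period premium: (0.12461 − 0.12378)/0.12378 = 0.0067054.
Annualise by dividing by T: 0.0067054 / (47/360) = 0.051361 → 5.14%.

+5.14%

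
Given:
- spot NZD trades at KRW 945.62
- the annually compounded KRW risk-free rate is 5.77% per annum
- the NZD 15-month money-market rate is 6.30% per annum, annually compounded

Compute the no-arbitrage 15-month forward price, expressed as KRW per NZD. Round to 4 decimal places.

T = 15/12 years.
KRW accumulates by (1 + 0.0577)^(15/12) = 1.072637881.
Growth of 1 NZD over T: (1 + 0.0630)^(15/12) = 1.079360649.
CIP: F = S · (grow KRW)/(grow NZD) = 945.62 × 1.072637881/1.079360649 = 939.730232 KRW per NZD.

939.7302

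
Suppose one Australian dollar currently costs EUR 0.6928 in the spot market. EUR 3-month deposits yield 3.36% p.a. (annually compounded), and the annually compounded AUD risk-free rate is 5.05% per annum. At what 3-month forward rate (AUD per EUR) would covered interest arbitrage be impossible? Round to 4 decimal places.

T = 3/12 years.
EUR growth factor: (1 + 0.0336)^(3/12) = 1.0082962.
AUD accumulates by (1 + 0.0505)^(3/12) = 1.0123927.
So F = 0.6928 × 1.0082962 / 1.0123927 = 0.6899967 (EUR/AUD).
Quoted the other way: 1/0.6899967 = 1.4493 AUD per EUR.

1.4493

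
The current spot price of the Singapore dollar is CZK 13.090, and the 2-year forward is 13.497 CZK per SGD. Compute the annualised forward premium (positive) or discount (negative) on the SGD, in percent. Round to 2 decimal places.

T = 2 years.
Period premium: (13.497 − 13.09)/13.09 = 0.0310924.
Annualise by dividing by T: 0.0310924 / 2 = 0.015546 → 1.55%.

+1.55%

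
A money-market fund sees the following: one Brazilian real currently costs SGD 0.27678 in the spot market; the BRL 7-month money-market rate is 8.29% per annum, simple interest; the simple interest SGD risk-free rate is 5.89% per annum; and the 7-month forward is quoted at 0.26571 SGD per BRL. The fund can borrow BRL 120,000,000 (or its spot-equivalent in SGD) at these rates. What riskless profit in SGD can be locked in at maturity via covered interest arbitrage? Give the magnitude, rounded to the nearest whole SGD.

T = 7/12 years.
Route A — deposit BRL, sell forward: 120,000,000 × 1.0483583333 × 0.26571 = SGD 33,427,115.13.
Route B — convert at spot, deposit SGD: 120,000,000 × 0.27678 × 1.0343583333 = SGD 34,354,763.94.
The quoted forward undervalues BRL, so borrow BRL, convert to SGD at spot, deposit the SGD at 5.89%, and buy BRL forward at 0.26571 to cover the loan.
Profit = 34,354,763.94 − 33,427,115.13 = SGD 927,649.

SGD 927,649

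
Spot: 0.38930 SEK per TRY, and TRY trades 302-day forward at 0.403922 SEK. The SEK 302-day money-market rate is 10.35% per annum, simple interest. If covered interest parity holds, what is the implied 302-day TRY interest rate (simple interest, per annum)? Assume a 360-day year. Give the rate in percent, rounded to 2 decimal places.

T = 302/360 years.
By CIP, F/S equals the SEK-to-TRY growth ratio: 0.403922/0.3893 = 1.0375597.
The SEK side grows by 1 + 0.1035×302/360 = 1.086825.
That pins the TRY growth at 1.0474819.
(1.0474819 − 1)/T = 0.056601, i.e. 5.66%.

5.66%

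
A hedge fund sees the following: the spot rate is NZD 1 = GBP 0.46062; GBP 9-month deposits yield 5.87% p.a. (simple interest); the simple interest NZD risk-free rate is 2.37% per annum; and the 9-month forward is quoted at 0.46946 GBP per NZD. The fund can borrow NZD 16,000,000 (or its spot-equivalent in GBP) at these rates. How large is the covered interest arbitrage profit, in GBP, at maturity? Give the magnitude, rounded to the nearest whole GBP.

GBP 49,506

T = 9/12 years.
Invest the NZD and cover forward: 16,000,000 × 1.017775 × 0.46946 = GBP 7,644,874.42.
Convert at spot and invest in GBP: 16,000,000 × 0.46062 × 1.044025 = GBP 7,694,380.73.
The quoted forward undervalues NZD, so borrow NZD, convert to GBP at spot, deposit the GBP at 5.87%, and buy NZD forward at 0.46946 to cover the loan.
The gap between the two covered legs is GBP 49,506.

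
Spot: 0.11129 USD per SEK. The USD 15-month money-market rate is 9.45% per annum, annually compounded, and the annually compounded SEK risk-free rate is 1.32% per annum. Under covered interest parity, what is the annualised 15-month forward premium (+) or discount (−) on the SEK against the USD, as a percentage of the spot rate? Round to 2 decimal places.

T = 15/12 years.
CIP forward (USD per SEK) = 0.11129 × 1.1194887/1.0165271 = 0.12256230.
(F − S)/S ÷ T = (0.12256230 − 0.11129)/0.11129/(15/12) = 0.081030 → 8.10%.

+8.10%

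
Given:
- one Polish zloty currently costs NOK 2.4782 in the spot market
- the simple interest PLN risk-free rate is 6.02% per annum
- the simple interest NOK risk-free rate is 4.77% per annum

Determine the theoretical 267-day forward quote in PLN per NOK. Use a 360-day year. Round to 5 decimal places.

0.40713

T = 267/360 years.
NOK accumulates by 1 + 0.0477×267/360 = 1.0353775.
Growth of 1 PLN over T: 1 + 0.0602×267/360 = 1.0446483.
So F = 2.4782 × 1.0353775 / 1.0446483 = 2.456207 (NOK/PLN).
Quoted the other way: 1/2.456207 = 0.40713 PLN per NOK.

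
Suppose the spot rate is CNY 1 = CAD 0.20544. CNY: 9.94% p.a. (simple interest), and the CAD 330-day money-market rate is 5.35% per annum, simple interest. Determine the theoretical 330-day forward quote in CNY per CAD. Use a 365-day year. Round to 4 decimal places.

T = 330/365 years.
CAD growth factor: 1 + 0.0535×330/365 = 1.0483699.
Growth of 1 CNY over T: 1 + 0.0994×330/365 = 1.0898685.
CIP: F = S · (grow CAD)/(grow CNY) = 0.20544 × 1.0483699/1.0898685 = 0.1976175 CAD per CNY.
Invert for CNY per CAD: 1 / 0.1976175 = 5.0603.

5.0603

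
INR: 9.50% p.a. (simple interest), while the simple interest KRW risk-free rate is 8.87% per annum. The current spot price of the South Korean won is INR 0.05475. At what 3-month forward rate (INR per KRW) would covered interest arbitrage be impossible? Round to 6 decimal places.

T = 3/12 years.
INR accumulates by 1 + 0.0950×3/12 = 1.023750.
KRW growth factor: 1 + 0.0887×3/12 = 1.022175.
So F = 0.05475 × 1.023750 / 1.022175 = 0.05483436 (INR/KRW).

0.054834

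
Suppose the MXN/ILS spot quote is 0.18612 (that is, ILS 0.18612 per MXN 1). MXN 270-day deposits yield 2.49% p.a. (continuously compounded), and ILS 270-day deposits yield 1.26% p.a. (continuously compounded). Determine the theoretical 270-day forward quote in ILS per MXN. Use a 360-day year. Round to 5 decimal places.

T = 270/360 years.
ILS growth factor: e^(0.0126×270/360) = 1.0094948.
MXN growth factor: e^(0.0249×270/360) = 1.0188505.
CIP: F = S · (grow ILS)/(grow MXN) = 0.18612 × 1.0094948/1.0188505 = 0.1844109 ILS per MXN.

0.18441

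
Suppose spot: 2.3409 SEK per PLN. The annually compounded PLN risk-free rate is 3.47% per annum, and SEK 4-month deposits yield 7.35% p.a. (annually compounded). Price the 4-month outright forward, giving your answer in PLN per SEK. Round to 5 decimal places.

0.42198

T = 4/12 years.
SEK accumulates by (1 + 0.0735)^(4/12) = 1.0239231.
Growth of 1 PLN over T: (1 + 0.0347)^(4/12) = 1.0114354.
Forward (SEK per PLN) = 2.3409 × 1.0239231 / 1.0114354 = 2.369802.
Invert for PLN per SEK: 1 / 2.369802 = 0.42198.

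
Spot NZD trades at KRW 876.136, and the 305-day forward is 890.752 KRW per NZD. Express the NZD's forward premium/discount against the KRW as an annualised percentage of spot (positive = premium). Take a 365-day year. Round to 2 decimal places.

+2.00%

T = 305/365 years.
Period premium: (890.752 − 876.136)/876.136 = 0.0166823.
Per annum: 0.0166823 / (305/365) = 0.019964 = 2.00%.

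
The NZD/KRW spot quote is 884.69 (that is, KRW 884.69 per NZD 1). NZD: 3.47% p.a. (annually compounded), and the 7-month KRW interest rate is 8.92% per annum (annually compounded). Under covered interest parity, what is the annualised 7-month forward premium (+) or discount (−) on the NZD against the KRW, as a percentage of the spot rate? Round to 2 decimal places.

T = 7/12 years.
F = S · g_KRW/g_NZD = 884.69 × 1.051105/1.0200977 = 911.58139.
Annualised premium = (F − S)/S × (1/T) = (911.58139 − 884.69)/884.69 ÷ (7/12) = 5.21%.

+5.21%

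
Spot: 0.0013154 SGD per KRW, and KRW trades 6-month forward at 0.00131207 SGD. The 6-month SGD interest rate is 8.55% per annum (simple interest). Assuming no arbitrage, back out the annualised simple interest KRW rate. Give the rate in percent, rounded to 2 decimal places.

T = 6/12 years.
By CIP, F/S equals the SGD-to-KRW growth ratio: 0.00131207/0.0013154 = 0.9974685.
SGD growth factor: 1 + 0.0855×6/12 = 1.042750.
Hence g_KRW = 1.0453964.
r = (1.0453964 − 1)/(6/12) = 0.090793 → 9.08%.

9.08%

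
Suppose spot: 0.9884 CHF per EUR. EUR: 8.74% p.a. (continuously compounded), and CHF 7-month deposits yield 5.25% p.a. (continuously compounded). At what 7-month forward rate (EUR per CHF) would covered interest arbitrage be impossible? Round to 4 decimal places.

1.0325

T = 7/12 years.
Growth of 1 CHF over T: e^(0.0525×7/12) = 1.0310988.
EUR accumulates by e^(0.0874×7/12) = 1.0523054.
CIP: F = S · (grow CHF)/(grow EUR) = 0.9884 × 1.0310988/1.0523054 = 0.9684813 CHF per EUR.
Invert for EUR per CHF: 1 / 0.9684813 = 1.0325.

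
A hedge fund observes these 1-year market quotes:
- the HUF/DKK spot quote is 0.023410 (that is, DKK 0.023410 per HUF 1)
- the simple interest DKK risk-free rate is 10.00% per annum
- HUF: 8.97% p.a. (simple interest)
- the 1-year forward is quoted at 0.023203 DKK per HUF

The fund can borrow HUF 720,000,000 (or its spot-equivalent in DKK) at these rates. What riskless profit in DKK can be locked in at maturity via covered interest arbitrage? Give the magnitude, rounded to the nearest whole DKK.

T = 1 year.
Route A — deposit HUF, sell forward: 720,000,000 × 1.089700 × 0.023203 = DKK 18,204,702.55.
Route B — convert at spot, deposit DKK: 720,000,000 × 0.023410 × 1.100000 = DKK 18,540,720.00.
The quoted forward undervalues HUF, so borrow HUF, convert to DKK at spot, deposit the DKK at 10.00%, and buy HUF forward at 0.023203 to cover the loan.
The gap between the two covered legs is DKK 336,017.

DKK 336,017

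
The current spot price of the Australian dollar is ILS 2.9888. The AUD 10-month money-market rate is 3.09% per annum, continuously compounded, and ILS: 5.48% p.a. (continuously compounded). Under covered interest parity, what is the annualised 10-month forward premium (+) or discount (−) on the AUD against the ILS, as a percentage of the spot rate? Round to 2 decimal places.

+2.41%

T = 10/12 years.
F = S · g_ILS/g_AUD = 2.9888 × 1.0467254/1.0260844 = 3.0489235.
Annualised premium = (F − S)/S × (1/T) = (3.0489235 − 2.9888)/2.9888 ÷ (10/12) = 2.41%.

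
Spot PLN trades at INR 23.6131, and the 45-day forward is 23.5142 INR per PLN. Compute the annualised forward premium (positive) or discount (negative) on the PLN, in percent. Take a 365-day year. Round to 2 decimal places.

T = 45/365 years.
Period premium: (23.5142 − 23.6131)/23.6131 = -0.0041884.
×(1/T) gives -3.40% p.a.

-3.40%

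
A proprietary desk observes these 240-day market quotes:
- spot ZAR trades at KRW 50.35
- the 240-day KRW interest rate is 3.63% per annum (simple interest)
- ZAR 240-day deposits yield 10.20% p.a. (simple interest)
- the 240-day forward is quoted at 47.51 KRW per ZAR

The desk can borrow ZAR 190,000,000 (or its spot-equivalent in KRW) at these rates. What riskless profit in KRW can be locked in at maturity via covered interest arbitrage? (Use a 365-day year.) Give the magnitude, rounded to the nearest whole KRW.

KRW 162,517,359

T = 240/365 years.
Invest the ZAR and cover forward: 190,000,000 × 1.067068493151 × 47.51 = KRW 9,632,320,580.82.
Convert at spot and invest in KRW: 190,000,000 × 50.35 × 1.023868493151 = KRW 9,794,837,939.73.
The quoted forward undervalues ZAR, so borrow ZAR, convert to KRW at spot, deposit the KRW at 3.63%, and buy ZAR forward at 47.51 to cover the loan.
Profit = 9,794,837,939.73 − 9,632,320,580.82 = KRW 162,517,359.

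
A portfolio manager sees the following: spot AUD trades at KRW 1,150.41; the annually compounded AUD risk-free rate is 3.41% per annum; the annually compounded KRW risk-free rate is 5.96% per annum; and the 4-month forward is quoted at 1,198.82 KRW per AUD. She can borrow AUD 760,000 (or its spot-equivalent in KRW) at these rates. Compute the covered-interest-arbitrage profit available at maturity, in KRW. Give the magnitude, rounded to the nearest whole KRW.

KRW 29,996,701

T = 4/12 years.
Invest the AUD and cover forward: 760,000 × 1.01123985891 × 1198.82 = KRW 921,343,871.42.
Convert at spot and invest in KRW: 760,000 × 1150.41 × 1.0194845531 = KRW 891,347,170.80.
The quoted forward overvalues AUD, so borrow KRW, buy AUD at spot, deposit the AUD at 3.41%, and sell the proceeds forward at 1,198.82.
Profit = 921,343,871.42 − 891,347,170.80 = KRW 29,996,701.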